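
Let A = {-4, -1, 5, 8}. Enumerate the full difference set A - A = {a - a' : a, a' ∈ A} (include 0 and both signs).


A - A = {a - a' : a, a' ∈ A}.
Compute a - a' for each ordered pair (a, a'):
a = -4: -4--4=0, -4--1=-3, -4-5=-9, -4-8=-12
a = -1: -1--4=3, -1--1=0, -1-5=-6, -1-8=-9
a = 5: 5--4=9, 5--1=6, 5-5=0, 5-8=-3
a = 8: 8--4=12, 8--1=9, 8-5=3, 8-8=0
Collecting distinct values (and noting 0 appears from a-a):
A - A = {-12, -9, -6, -3, 0, 3, 6, 9, 12}
|A - A| = 9

A - A = {-12, -9, -6, -3, 0, 3, 6, 9, 12}


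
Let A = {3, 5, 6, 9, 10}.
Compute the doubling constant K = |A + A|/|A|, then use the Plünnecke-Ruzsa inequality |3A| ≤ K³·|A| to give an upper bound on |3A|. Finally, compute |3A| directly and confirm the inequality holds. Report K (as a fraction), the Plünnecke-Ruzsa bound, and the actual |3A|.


|A| = 5.
Step 1: Compute A + A by enumerating all 25 pairs.
A + A = {6, 8, 9, 10, 11, 12, 13, 14, 15, 16, 18, 19, 20}, so |A + A| = 13.
Step 2: Doubling constant K = |A + A|/|A| = 13/5 = 13/5 ≈ 2.6000.
Step 3: Plünnecke-Ruzsa gives |3A| ≤ K³·|A| = (2.6000)³ · 5 ≈ 87.8800.
Step 4: Compute 3A = A + A + A directly by enumerating all triples (a,b,c) ∈ A³; |3A| = 21.
Step 5: Check 21 ≤ 87.8800? Yes ✓.

K = 13/5, Plünnecke-Ruzsa bound K³|A| ≈ 87.8800, |3A| = 21, inequality holds.


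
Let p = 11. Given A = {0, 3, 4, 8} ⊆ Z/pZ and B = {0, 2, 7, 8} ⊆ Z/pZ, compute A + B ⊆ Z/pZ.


Work in Z/11Z: reduce every sum a + b modulo 11.
Enumerate all 16 pairs:
a = 0: 0+0=0, 0+2=2, 0+7=7, 0+8=8
a = 3: 3+0=3, 3+2=5, 3+7=10, 3+8=0
a = 4: 4+0=4, 4+2=6, 4+7=0, 4+8=1
a = 8: 8+0=8, 8+2=10, 8+7=4, 8+8=5
Distinct residues collected: {0, 1, 2, 3, 4, 5, 6, 7, 8, 10}
|A + B| = 10 (out of 11 total residues).

A + B = {0, 1, 2, 3, 4, 5, 6, 7, 8, 10}


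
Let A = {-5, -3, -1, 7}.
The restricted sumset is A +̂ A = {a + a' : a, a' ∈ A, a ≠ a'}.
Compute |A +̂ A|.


Restricted sumset: A +̂ A = {a + a' : a ∈ A, a' ∈ A, a ≠ a'}.
Equivalently, take A + A and drop any sum 2a that is achievable ONLY as a + a for a ∈ A (i.e. sums representable only with equal summands).
Enumerate pairs (a, a') with a < a' (symmetric, so each unordered pair gives one sum; this covers all a ≠ a'):
  -5 + -3 = -8
  -5 + -1 = -6
  -5 + 7 = 2
  -3 + -1 = -4
  -3 + 7 = 4
  -1 + 7 = 6
Collected distinct sums: {-8, -6, -4, 2, 4, 6}
|A +̂ A| = 6
(Reference bound: |A +̂ A| ≥ 2|A| - 3 for |A| ≥ 2, with |A| = 4 giving ≥ 5.)

|A +̂ A| = 6


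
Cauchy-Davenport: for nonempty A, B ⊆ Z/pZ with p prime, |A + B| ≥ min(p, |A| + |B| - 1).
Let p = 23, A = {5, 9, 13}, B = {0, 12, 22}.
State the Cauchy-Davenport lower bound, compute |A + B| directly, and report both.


Cauchy-Davenport: |A + B| ≥ min(p, |A| + |B| - 1) for A, B nonempty in Z/pZ.
|A| = 3, |B| = 3, p = 23.
CD lower bound = min(23, 3 + 3 - 1) = min(23, 5) = 5.
Compute A + B mod 23 directly:
a = 5: 5+0=5, 5+12=17, 5+22=4
a = 9: 9+0=9, 9+12=21, 9+22=8
a = 13: 13+0=13, 13+12=2, 13+22=12
A + B = {2, 4, 5, 8, 9, 12, 13, 17, 21}, so |A + B| = 9.
Verify: 9 ≥ 5? Yes ✓.

CD lower bound = 5, actual |A + B| = 9.


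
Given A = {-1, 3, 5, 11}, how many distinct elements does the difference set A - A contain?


A - A = {a - a' : a, a' ∈ A}; |A| = 4.
Bounds: 2|A|-1 ≤ |A - A| ≤ |A|² - |A| + 1, i.e. 7 ≤ |A - A| ≤ 13.
Note: 0 ∈ A - A always (from a - a). The set is symmetric: if d ∈ A - A then -d ∈ A - A.
Enumerate nonzero differences d = a - a' with a > a' (then include -d):
Positive differences: {2, 4, 6, 8, 12}
Full difference set: {0} ∪ (positive diffs) ∪ (negative diffs).
|A - A| = 1 + 2·5 = 11 (matches direct enumeration: 11).

|A - A| = 11


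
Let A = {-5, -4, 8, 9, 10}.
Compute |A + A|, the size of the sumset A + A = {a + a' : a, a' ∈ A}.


A + A = {a + a' : a, a' ∈ A}; |A| = 5.
General bounds: 2|A| - 1 ≤ |A + A| ≤ |A|(|A|+1)/2, i.e. 9 ≤ |A + A| ≤ 15.
Lower bound 2|A|-1 is attained iff A is an arithmetic progression.
Enumerate sums a + a' for a ≤ a' (symmetric, so this suffices):
a = -5: -5+-5=-10, -5+-4=-9, -5+8=3, -5+9=4, -5+10=5
a = -4: -4+-4=-8, -4+8=4, -4+9=5, -4+10=6
a = 8: 8+8=16, 8+9=17, 8+10=18
a = 9: 9+9=18, 9+10=19
a = 10: 10+10=20
Distinct sums: {-10, -9, -8, 3, 4, 5, 6, 16, 17, 18, 19, 20}
|A + A| = 12

|A + A| = 12


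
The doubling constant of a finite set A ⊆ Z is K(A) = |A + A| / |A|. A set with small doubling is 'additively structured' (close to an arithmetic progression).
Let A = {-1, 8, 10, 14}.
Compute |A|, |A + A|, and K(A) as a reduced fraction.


|A| = 4.
Compute A + A by enumerating all 16 pairs.
A + A = {-2, 7, 9, 13, 16, 18, 20, 22, 24, 28}, so |A + A| = 10.
K = |A + A| / |A| = 10/4 = 5/2 ≈ 2.5000.
Reference: AP of size 4 gives K = 7/4 ≈ 1.7500; a fully generic set of size 4 gives K ≈ 2.5000.

|A| = 4, |A + A| = 10, K = 10/4 = 5/2.


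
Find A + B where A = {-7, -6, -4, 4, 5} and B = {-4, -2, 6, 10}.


A + B = {a + b : a ∈ A, b ∈ B}.
Enumerate all |A|·|B| = 5·4 = 20 pairs (a, b) and collect distinct sums.
a = -7: -7+-4=-11, -7+-2=-9, -7+6=-1, -7+10=3
a = -6: -6+-4=-10, -6+-2=-8, -6+6=0, -6+10=4
a = -4: -4+-4=-8, -4+-2=-6, -4+6=2, -4+10=6
a = 4: 4+-4=0, 4+-2=2, 4+6=10, 4+10=14
a = 5: 5+-4=1, 5+-2=3, 5+6=11, 5+10=15
Collecting distinct sums: A + B = {-11, -10, -9, -8, -6, -1, 0, 1, 2, 3, 4, 6, 10, 11, 14, 15}
|A + B| = 16

A + B = {-11, -10, -9, -8, -6, -1, 0, 1, 2, 3, 4, 6, 10, 11, 14, 15}


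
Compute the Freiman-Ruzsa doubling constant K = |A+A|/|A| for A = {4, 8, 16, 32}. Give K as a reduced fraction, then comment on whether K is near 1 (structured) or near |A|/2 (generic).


|A| = 4.
Compute A + A by enumerating all 16 pairs.
A + A = {8, 12, 16, 20, 24, 32, 36, 40, 48, 64}, so |A + A| = 10.
K = |A + A| / |A| = 10/4 = 5/2 ≈ 2.5000.
Reference: AP of size 4 gives K = 7/4 ≈ 1.7500; a fully generic set of size 4 gives K ≈ 2.5000.

|A| = 4, |A + A| = 10, K = 10/4 = 5/2.


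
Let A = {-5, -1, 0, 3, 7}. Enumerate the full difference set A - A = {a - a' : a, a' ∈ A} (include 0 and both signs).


A - A = {a - a' : a, a' ∈ A}.
Compute a - a' for each ordered pair (a, a'):
a = -5: -5--5=0, -5--1=-4, -5-0=-5, -5-3=-8, -5-7=-12
a = -1: -1--5=4, -1--1=0, -1-0=-1, -1-3=-4, -1-7=-8
a = 0: 0--5=5, 0--1=1, 0-0=0, 0-3=-3, 0-7=-7
a = 3: 3--5=8, 3--1=4, 3-0=3, 3-3=0, 3-7=-4
a = 7: 7--5=12, 7--1=8, 7-0=7, 7-3=4, 7-7=0
Collecting distinct values (and noting 0 appears from a-a):
A - A = {-12, -8, -7, -5, -4, -3, -1, 0, 1, 3, 4, 5, 7, 8, 12}
|A - A| = 15

A - A = {-12, -8, -7, -5, -4, -3, -1, 0, 1, 3, 4, 5, 7, 8, 12}


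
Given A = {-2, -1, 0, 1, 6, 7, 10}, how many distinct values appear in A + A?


A + A = {a + a' : a, a' ∈ A}; |A| = 7.
General bounds: 2|A| - 1 ≤ |A + A| ≤ |A|(|A|+1)/2, i.e. 13 ≤ |A + A| ≤ 28.
Lower bound 2|A|-1 is attained iff A is an arithmetic progression.
Enumerate sums a + a' for a ≤ a' (symmetric, so this suffices):
a = -2: -2+-2=-4, -2+-1=-3, -2+0=-2, -2+1=-1, -2+6=4, -2+7=5, -2+10=8
a = -1: -1+-1=-2, -1+0=-1, -1+1=0, -1+6=5, -1+7=6, -1+10=9
a = 0: 0+0=0, 0+1=1, 0+6=6, 0+7=7, 0+10=10
a = 1: 1+1=2, 1+6=7, 1+7=8, 1+10=11
a = 6: 6+6=12, 6+7=13, 6+10=16
a = 7: 7+7=14, 7+10=17
a = 10: 10+10=20
Distinct sums: {-4, -3, -2, -1, 0, 1, 2, 4, 5, 6, 7, 8, 9, 10, 11, 12, 13, 14, 16, 17, 20}
|A + A| = 21

|A + A| = 21


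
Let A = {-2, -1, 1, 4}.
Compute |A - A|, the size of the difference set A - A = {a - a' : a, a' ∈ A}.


A - A = {a - a' : a, a' ∈ A}; |A| = 4.
Bounds: 2|A|-1 ≤ |A - A| ≤ |A|² - |A| + 1, i.e. 7 ≤ |A - A| ≤ 13.
Note: 0 ∈ A - A always (from a - a). The set is symmetric: if d ∈ A - A then -d ∈ A - A.
Enumerate nonzero differences d = a - a' with a > a' (then include -d):
Positive differences: {1, 2, 3, 5, 6}
Full difference set: {0} ∪ (positive diffs) ∪ (negative diffs).
|A - A| = 1 + 2·5 = 11 (matches direct enumeration: 11).

|A - A| = 11


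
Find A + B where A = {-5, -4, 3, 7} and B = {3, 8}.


A + B = {a + b : a ∈ A, b ∈ B}.
Enumerate all |A|·|B| = 4·2 = 8 pairs (a, b) and collect distinct sums.
a = -5: -5+3=-2, -5+8=3
a = -4: -4+3=-1, -4+8=4
a = 3: 3+3=6, 3+8=11
a = 7: 7+3=10, 7+8=15
Collecting distinct sums: A + B = {-2, -1, 3, 4, 6, 10, 11, 15}
|A + B| = 8

A + B = {-2, -1, 3, 4, 6, 10, 11, 15}


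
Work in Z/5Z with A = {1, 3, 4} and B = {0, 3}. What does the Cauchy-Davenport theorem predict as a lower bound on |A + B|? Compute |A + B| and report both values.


Cauchy-Davenport: |A + B| ≥ min(p, |A| + |B| - 1) for A, B nonempty in Z/pZ.
|A| = 3, |B| = 2, p = 5.
CD lower bound = min(5, 3 + 2 - 1) = min(5, 4) = 4.
Compute A + B mod 5 directly:
a = 1: 1+0=1, 1+3=4
a = 3: 3+0=3, 3+3=1
a = 4: 4+0=4, 4+3=2
A + B = {1, 2, 3, 4}, so |A + B| = 4.
Verify: 4 ≥ 4? Yes ✓.

CD lower bound = 4, actual |A + B| = 4.


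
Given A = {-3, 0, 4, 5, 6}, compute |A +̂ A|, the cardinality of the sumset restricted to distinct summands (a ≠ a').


Restricted sumset: A +̂ A = {a + a' : a ∈ A, a' ∈ A, a ≠ a'}.
Equivalently, take A + A and drop any sum 2a that is achievable ONLY as a + a for a ∈ A (i.e. sums representable only with equal summands).
Enumerate pairs (a, a') with a < a' (symmetric, so each unordered pair gives one sum; this covers all a ≠ a'):
  -3 + 0 = -3
  -3 + 4 = 1
  -3 + 5 = 2
  -3 + 6 = 3
  0 + 4 = 4
  0 + 5 = 5
  0 + 6 = 6
  4 + 5 = 9
  4 + 6 = 10
  5 + 6 = 11
Collected distinct sums: {-3, 1, 2, 3, 4, 5, 6, 9, 10, 11}
|A +̂ A| = 10
(Reference bound: |A +̂ A| ≥ 2|A| - 3 for |A| ≥ 2, with |A| = 5 giving ≥ 7.)

|A +̂ A| = 10


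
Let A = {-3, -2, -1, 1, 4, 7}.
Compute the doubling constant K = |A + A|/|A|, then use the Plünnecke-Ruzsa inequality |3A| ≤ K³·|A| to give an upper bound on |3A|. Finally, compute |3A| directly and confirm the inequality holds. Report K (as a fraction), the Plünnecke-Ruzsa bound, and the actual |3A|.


|A| = 6.
Step 1: Compute A + A by enumerating all 36 pairs.
A + A = {-6, -5, -4, -3, -2, -1, 0, 1, 2, 3, 4, 5, 6, 8, 11, 14}, so |A + A| = 16.
Step 2: Doubling constant K = |A + A|/|A| = 16/6 = 16/6 ≈ 2.6667.
Step 3: Plünnecke-Ruzsa gives |3A| ≤ K³·|A| = (2.6667)³ · 6 ≈ 113.7778.
Step 4: Compute 3A = A + A + A directly by enumerating all triples (a,b,c) ∈ A³; |3A| = 26.
Step 5: Check 26 ≤ 113.7778? Yes ✓.

K = 16/6, Plünnecke-Ruzsa bound K³|A| ≈ 113.7778, |3A| = 26, inequality holds.


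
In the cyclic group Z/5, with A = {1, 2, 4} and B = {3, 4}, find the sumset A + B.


Work in Z/5Z: reduce every sum a + b modulo 5.
Enumerate all 6 pairs:
a = 1: 1+3=4, 1+4=0
a = 2: 2+3=0, 2+4=1
a = 4: 4+3=2, 4+4=3
Distinct residues collected: {0, 1, 2, 3, 4}
|A + B| = 5 (out of 5 total residues).

A + B = {0, 1, 2, 3, 4}


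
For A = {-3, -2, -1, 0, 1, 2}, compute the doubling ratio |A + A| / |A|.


|A| = 6.
Compute A + A by enumerating all 36 pairs.
A + A = {-6, -5, -4, -3, -2, -1, 0, 1, 2, 3, 4}, so |A + A| = 11.
K = |A + A| / |A| = 11/6 (already in lowest terms) ≈ 1.8333.
Reference: AP of size 6 gives K = 11/6 ≈ 1.8333; a fully generic set of size 6 gives K ≈ 3.5000.

|A| = 6, |A + A| = 11, K = 11/6.


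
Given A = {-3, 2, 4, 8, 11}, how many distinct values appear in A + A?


A + A = {a + a' : a, a' ∈ A}; |A| = 5.
General bounds: 2|A| - 1 ≤ |A + A| ≤ |A|(|A|+1)/2, i.e. 9 ≤ |A + A| ≤ 15.
Lower bound 2|A|-1 is attained iff A is an arithmetic progression.
Enumerate sums a + a' for a ≤ a' (symmetric, so this suffices):
a = -3: -3+-3=-6, -3+2=-1, -3+4=1, -3+8=5, -3+11=8
a = 2: 2+2=4, 2+4=6, 2+8=10, 2+11=13
a = 4: 4+4=8, 4+8=12, 4+11=15
a = 8: 8+8=16, 8+11=19
a = 11: 11+11=22
Distinct sums: {-6, -1, 1, 4, 5, 6, 8, 10, 12, 13, 15, 16, 19, 22}
|A + A| = 14

|A + A| = 14


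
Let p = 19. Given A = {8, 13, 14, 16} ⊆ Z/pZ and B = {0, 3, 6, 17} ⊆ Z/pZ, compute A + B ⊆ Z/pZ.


Work in Z/19Z: reduce every sum a + b modulo 19.
Enumerate all 16 pairs:
a = 8: 8+0=8, 8+3=11, 8+6=14, 8+17=6
a = 13: 13+0=13, 13+3=16, 13+6=0, 13+17=11
a = 14: 14+0=14, 14+3=17, 14+6=1, 14+17=12
a = 16: 16+0=16, 16+3=0, 16+6=3, 16+17=14
Distinct residues collected: {0, 1, 3, 6, 8, 11, 12, 13, 14, 16, 17}
|A + B| = 11 (out of 19 total residues).

A + B = {0, 1, 3, 6, 8, 11, 12, 13, 14, 16, 17}


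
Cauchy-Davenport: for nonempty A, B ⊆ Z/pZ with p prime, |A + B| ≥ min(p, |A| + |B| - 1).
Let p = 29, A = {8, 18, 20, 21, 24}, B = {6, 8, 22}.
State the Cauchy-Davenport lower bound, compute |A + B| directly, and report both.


Cauchy-Davenport: |A + B| ≥ min(p, |A| + |B| - 1) for A, B nonempty in Z/pZ.
|A| = 5, |B| = 3, p = 29.
CD lower bound = min(29, 5 + 3 - 1) = min(29, 7) = 7.
Compute A + B mod 29 directly:
a = 8: 8+6=14, 8+8=16, 8+22=1
a = 18: 18+6=24, 18+8=26, 18+22=11
a = 20: 20+6=26, 20+8=28, 20+22=13
a = 21: 21+6=27, 21+8=0, 21+22=14
a = 24: 24+6=1, 24+8=3, 24+22=17
A + B = {0, 1, 3, 11, 13, 14, 16, 17, 24, 26, 27, 28}, so |A + B| = 12.
Verify: 12 ≥ 7? Yes ✓.

CD lower bound = 7, actual |A + B| = 12.


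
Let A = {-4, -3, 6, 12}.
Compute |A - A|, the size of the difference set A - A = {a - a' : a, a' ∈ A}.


A - A = {a - a' : a, a' ∈ A}; |A| = 4.
Bounds: 2|A|-1 ≤ |A - A| ≤ |A|² - |A| + 1, i.e. 7 ≤ |A - A| ≤ 13.
Note: 0 ∈ A - A always (from a - a). The set is symmetric: if d ∈ A - A then -d ∈ A - A.
Enumerate nonzero differences d = a - a' with a > a' (then include -d):
Positive differences: {1, 6, 9, 10, 15, 16}
Full difference set: {0} ∪ (positive diffs) ∪ (negative diffs).
|A - A| = 1 + 2·6 = 13 (matches direct enumeration: 13).

|A - A| = 13


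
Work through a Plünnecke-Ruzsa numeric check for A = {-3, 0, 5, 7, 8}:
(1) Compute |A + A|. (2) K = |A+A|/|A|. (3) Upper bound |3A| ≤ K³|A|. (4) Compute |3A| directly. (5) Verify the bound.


|A| = 5.
Step 1: Compute A + A by enumerating all 25 pairs.
A + A = {-6, -3, 0, 2, 4, 5, 7, 8, 10, 12, 13, 14, 15, 16}, so |A + A| = 14.
Step 2: Doubling constant K = |A + A|/|A| = 14/5 = 14/5 ≈ 2.8000.
Step 3: Plünnecke-Ruzsa gives |3A| ≤ K³·|A| = (2.8000)³ · 5 ≈ 109.7600.
Step 4: Compute 3A = A + A + A directly by enumerating all triples (a,b,c) ∈ A³; |3A| = 27.
Step 5: Check 27 ≤ 109.7600? Yes ✓.

K = 14/5, Plünnecke-Ruzsa bound K³|A| ≈ 109.7600, |3A| = 27, inequality holds.


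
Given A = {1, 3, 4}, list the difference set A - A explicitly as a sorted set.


A - A = {a - a' : a, a' ∈ A}.
Compute a - a' for each ordered pair (a, a'):
a = 1: 1-1=0, 1-3=-2, 1-4=-3
a = 3: 3-1=2, 3-3=0, 3-4=-1
a = 4: 4-1=3, 4-3=1, 4-4=0
Collecting distinct values (and noting 0 appears from a-a):
A - A = {-3, -2, -1, 0, 1, 2, 3}
|A - A| = 7

A - A = {-3, -2, -1, 0, 1, 2, 3}


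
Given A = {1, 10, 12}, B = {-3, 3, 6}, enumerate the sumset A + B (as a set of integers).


A + B = {a + b : a ∈ A, b ∈ B}.
Enumerate all |A|·|B| = 3·3 = 9 pairs (a, b) and collect distinct sums.
a = 1: 1+-3=-2, 1+3=4, 1+6=7
a = 10: 10+-3=7, 10+3=13, 10+6=16
a = 12: 12+-3=9, 12+3=15, 12+6=18
Collecting distinct sums: A + B = {-2, 4, 7, 9, 13, 15, 16, 18}
|A + B| = 8

A + B = {-2, 4, 7, 9, 13, 15, 16, 18}


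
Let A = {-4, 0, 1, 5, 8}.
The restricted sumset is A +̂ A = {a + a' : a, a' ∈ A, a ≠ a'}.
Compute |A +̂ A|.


Restricted sumset: A +̂ A = {a + a' : a ∈ A, a' ∈ A, a ≠ a'}.
Equivalently, take A + A and drop any sum 2a that is achievable ONLY as a + a for a ∈ A (i.e. sums representable only with equal summands).
Enumerate pairs (a, a') with a < a' (symmetric, so each unordered pair gives one sum; this covers all a ≠ a'):
  -4 + 0 = -4
  -4 + 1 = -3
  -4 + 5 = 1
  -4 + 8 = 4
  0 + 1 = 1
  0 + 5 = 5
  0 + 8 = 8
  1 + 5 = 6
  1 + 8 = 9
  5 + 8 = 13
Collected distinct sums: {-4, -3, 1, 4, 5, 6, 8, 9, 13}
|A +̂ A| = 9
(Reference bound: |A +̂ A| ≥ 2|A| - 3 for |A| ≥ 2, with |A| = 5 giving ≥ 7.)

|A +̂ A| = 9


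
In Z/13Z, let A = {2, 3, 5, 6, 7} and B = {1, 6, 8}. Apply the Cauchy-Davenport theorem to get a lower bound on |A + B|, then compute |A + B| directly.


Cauchy-Davenport: |A + B| ≥ min(p, |A| + |B| - 1) for A, B nonempty in Z/pZ.
|A| = 5, |B| = 3, p = 13.
CD lower bound = min(13, 5 + 3 - 1) = min(13, 7) = 7.
Compute A + B mod 13 directly:
a = 2: 2+1=3, 2+6=8, 2+8=10
a = 3: 3+1=4, 3+6=9, 3+8=11
a = 5: 5+1=6, 5+6=11, 5+8=0
a = 6: 6+1=7, 6+6=12, 6+8=1
a = 7: 7+1=8, 7+6=0, 7+8=2
A + B = {0, 1, 2, 3, 4, 6, 7, 8, 9, 10, 11, 12}, so |A + B| = 12.
Verify: 12 ≥ 7? Yes ✓.

CD lower bound = 7, actual |A + B| = 12.


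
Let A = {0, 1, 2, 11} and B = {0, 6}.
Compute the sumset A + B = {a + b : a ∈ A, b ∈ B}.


A + B = {a + b : a ∈ A, b ∈ B}.
Enumerate all |A|·|B| = 4·2 = 8 pairs (a, b) and collect distinct sums.
a = 0: 0+0=0, 0+6=6
a = 1: 1+0=1, 1+6=7
a = 2: 2+0=2, 2+6=8
a = 11: 11+0=11, 11+6=17
Collecting distinct sums: A + B = {0, 1, 2, 6, 7, 8, 11, 17}
|A + B| = 8

A + B = {0, 1, 2, 6, 7, 8, 11, 17}


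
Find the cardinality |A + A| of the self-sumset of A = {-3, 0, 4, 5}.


A + A = {a + a' : a, a' ∈ A}; |A| = 4.
General bounds: 2|A| - 1 ≤ |A + A| ≤ |A|(|A|+1)/2, i.e. 7 ≤ |A + A| ≤ 10.
Lower bound 2|A|-1 is attained iff A is an arithmetic progression.
Enumerate sums a + a' for a ≤ a' (symmetric, so this suffices):
a = -3: -3+-3=-6, -3+0=-3, -3+4=1, -3+5=2
a = 0: 0+0=0, 0+4=4, 0+5=5
a = 4: 4+4=8, 4+5=9
a = 5: 5+5=10
Distinct sums: {-6, -3, 0, 1, 2, 4, 5, 8, 9, 10}
|A + A| = 10

|A + A| = 10


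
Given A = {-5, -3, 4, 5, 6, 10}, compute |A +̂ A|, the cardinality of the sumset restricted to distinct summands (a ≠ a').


Restricted sumset: A +̂ A = {a + a' : a ∈ A, a' ∈ A, a ≠ a'}.
Equivalently, take A + A and drop any sum 2a that is achievable ONLY as a + a for a ∈ A (i.e. sums representable only with equal summands).
Enumerate pairs (a, a') with a < a' (symmetric, so each unordered pair gives one sum; this covers all a ≠ a'):
  -5 + -3 = -8
  -5 + 4 = -1
  -5 + 5 = 0
  -5 + 6 = 1
  -5 + 10 = 5
  -3 + 4 = 1
  -3 + 5 = 2
  -3 + 6 = 3
  -3 + 10 = 7
  4 + 5 = 9
  4 + 6 = 10
  4 + 10 = 14
  5 + 6 = 11
  5 + 10 = 15
  6 + 10 = 16
Collected distinct sums: {-8, -1, 0, 1, 2, 3, 5, 7, 9, 10, 11, 14, 15, 16}
|A +̂ A| = 14
(Reference bound: |A +̂ A| ≥ 2|A| - 3 for |A| ≥ 2, with |A| = 6 giving ≥ 9.)

|A +̂ A| = 14


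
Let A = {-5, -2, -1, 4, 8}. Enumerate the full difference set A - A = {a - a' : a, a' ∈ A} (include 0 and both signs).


A - A = {a - a' : a, a' ∈ A}.
Compute a - a' for each ordered pair (a, a'):
a = -5: -5--5=0, -5--2=-3, -5--1=-4, -5-4=-9, -5-8=-13
a = -2: -2--5=3, -2--2=0, -2--1=-1, -2-4=-6, -2-8=-10
a = -1: -1--5=4, -1--2=1, -1--1=0, -1-4=-5, -1-8=-9
a = 4: 4--5=9, 4--2=6, 4--1=5, 4-4=0, 4-8=-4
a = 8: 8--5=13, 8--2=10, 8--1=9, 8-4=4, 8-8=0
Collecting distinct values (and noting 0 appears from a-a):
A - A = {-13, -10, -9, -6, -5, -4, -3, -1, 0, 1, 3, 4, 5, 6, 9, 10, 13}
|A - A| = 17

A - A = {-13, -10, -9, -6, -5, -4, -3, -1, 0, 1, 3, 4, 5, 6, 9, 10, 13}


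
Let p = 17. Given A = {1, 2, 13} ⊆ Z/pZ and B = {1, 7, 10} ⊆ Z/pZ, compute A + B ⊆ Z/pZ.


Work in Z/17Z: reduce every sum a + b modulo 17.
Enumerate all 9 pairs:
a = 1: 1+1=2, 1+7=8, 1+10=11
a = 2: 2+1=3, 2+7=9, 2+10=12
a = 13: 13+1=14, 13+7=3, 13+10=6
Distinct residues collected: {2, 3, 6, 8, 9, 11, 12, 14}
|A + B| = 8 (out of 17 total residues).

A + B = {2, 3, 6, 8, 9, 11, 12, 14}


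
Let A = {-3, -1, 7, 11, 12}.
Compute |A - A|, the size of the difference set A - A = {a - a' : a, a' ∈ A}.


A - A = {a - a' : a, a' ∈ A}; |A| = 5.
Bounds: 2|A|-1 ≤ |A - A| ≤ |A|² - |A| + 1, i.e. 9 ≤ |A - A| ≤ 21.
Note: 0 ∈ A - A always (from a - a). The set is symmetric: if d ∈ A - A then -d ∈ A - A.
Enumerate nonzero differences d = a - a' with a > a' (then include -d):
Positive differences: {1, 2, 4, 5, 8, 10, 12, 13, 14, 15}
Full difference set: {0} ∪ (positive diffs) ∪ (negative diffs).
|A - A| = 1 + 2·10 = 21 (matches direct enumeration: 21).

|A - A| = 21


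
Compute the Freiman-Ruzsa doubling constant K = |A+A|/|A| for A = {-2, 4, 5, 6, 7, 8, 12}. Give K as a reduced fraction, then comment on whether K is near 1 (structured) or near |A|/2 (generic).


|A| = 7.
Compute A + A by enumerating all 49 pairs.
A + A = {-4, 2, 3, 4, 5, 6, 8, 9, 10, 11, 12, 13, 14, 15, 16, 17, 18, 19, 20, 24}, so |A + A| = 20.
K = |A + A| / |A| = 20/7 (already in lowest terms) ≈ 2.8571.
Reference: AP of size 7 gives K = 13/7 ≈ 1.8571; a fully generic set of size 7 gives K ≈ 4.0000.

|A| = 7, |A + A| = 20, K = 20/7.


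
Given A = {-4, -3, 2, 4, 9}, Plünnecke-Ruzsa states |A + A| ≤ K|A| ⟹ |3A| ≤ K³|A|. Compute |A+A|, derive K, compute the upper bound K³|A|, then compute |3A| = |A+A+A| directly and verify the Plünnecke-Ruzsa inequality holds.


|A| = 5.
Step 1: Compute A + A by enumerating all 25 pairs.
A + A = {-8, -7, -6, -2, -1, 0, 1, 4, 5, 6, 8, 11, 13, 18}, so |A + A| = 14.
Step 2: Doubling constant K = |A + A|/|A| = 14/5 = 14/5 ≈ 2.8000.
Step 3: Plünnecke-Ruzsa gives |3A| ≤ K³·|A| = (2.8000)³ · 5 ≈ 109.7600.
Step 4: Compute 3A = A + A + A directly by enumerating all triples (a,b,c) ∈ A³; |3A| = 28.
Step 5: Check 28 ≤ 109.7600? Yes ✓.

K = 14/5, Plünnecke-Ruzsa bound K³|A| ≈ 109.7600, |3A| = 28, inequality holds.


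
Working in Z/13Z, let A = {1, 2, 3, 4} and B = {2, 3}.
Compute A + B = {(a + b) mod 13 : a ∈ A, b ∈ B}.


Work in Z/13Z: reduce every sum a + b modulo 13.
Enumerate all 8 pairs:
a = 1: 1+2=3, 1+3=4
a = 2: 2+2=4, 2+3=5
a = 3: 3+2=5, 3+3=6
a = 4: 4+2=6, 4+3=7
Distinct residues collected: {3, 4, 5, 6, 7}
|A + B| = 5 (out of 13 total residues).

A + B = {3, 4, 5, 6, 7}


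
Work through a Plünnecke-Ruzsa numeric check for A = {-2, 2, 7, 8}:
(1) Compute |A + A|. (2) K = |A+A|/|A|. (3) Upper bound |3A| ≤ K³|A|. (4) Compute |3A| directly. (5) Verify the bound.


|A| = 4.
Step 1: Compute A + A by enumerating all 16 pairs.
A + A = {-4, 0, 4, 5, 6, 9, 10, 14, 15, 16}, so |A + A| = 10.
Step 2: Doubling constant K = |A + A|/|A| = 10/4 = 10/4 ≈ 2.5000.
Step 3: Plünnecke-Ruzsa gives |3A| ≤ K³·|A| = (2.5000)³ · 4 ≈ 62.5000.
Step 4: Compute 3A = A + A + A directly by enumerating all triples (a,b,c) ∈ A³; |3A| = 19.
Step 5: Check 19 ≤ 62.5000? Yes ✓.

K = 10/4, Plünnecke-Ruzsa bound K³|A| ≈ 62.5000, |3A| = 19, inequality holds.


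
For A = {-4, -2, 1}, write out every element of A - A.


A - A = {a - a' : a, a' ∈ A}.
Compute a - a' for each ordered pair (a, a'):
a = -4: -4--4=0, -4--2=-2, -4-1=-5
a = -2: -2--4=2, -2--2=0, -2-1=-3
a = 1: 1--4=5, 1--2=3, 1-1=0
Collecting distinct values (and noting 0 appears from a-a):
A - A = {-5, -3, -2, 0, 2, 3, 5}
|A - A| = 7

A - A = {-5, -3, -2, 0, 2, 3, 5}


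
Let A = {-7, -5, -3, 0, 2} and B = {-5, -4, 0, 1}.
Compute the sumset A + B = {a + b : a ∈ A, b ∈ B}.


A + B = {a + b : a ∈ A, b ∈ B}.
Enumerate all |A|·|B| = 5·4 = 20 pairs (a, b) and collect distinct sums.
a = -7: -7+-5=-12, -7+-4=-11, -7+0=-7, -7+1=-6
a = -5: -5+-5=-10, -5+-4=-9, -5+0=-5, -5+1=-4
a = -3: -3+-5=-8, -3+-4=-7, -3+0=-3, -3+1=-2
a = 0: 0+-5=-5, 0+-4=-4, 0+0=0, 0+1=1
a = 2: 2+-5=-3, 2+-4=-2, 2+0=2, 2+1=3
Collecting distinct sums: A + B = {-12, -11, -10, -9, -8, -7, -6, -5, -4, -3, -2, 0, 1, 2, 3}
|A + B| = 15

A + B = {-12, -11, -10, -9, -8, -7, -6, -5, -4, -3, -2, 0, 1, 2, 3}


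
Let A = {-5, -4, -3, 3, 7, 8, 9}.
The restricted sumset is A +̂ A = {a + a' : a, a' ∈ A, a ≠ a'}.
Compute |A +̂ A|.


Restricted sumset: A +̂ A = {a + a' : a ∈ A, a' ∈ A, a ≠ a'}.
Equivalently, take A + A and drop any sum 2a that is achievable ONLY as a + a for a ∈ A (i.e. sums representable only with equal summands).
Enumerate pairs (a, a') with a < a' (symmetric, so each unordered pair gives one sum; this covers all a ≠ a'):
  -5 + -4 = -9
  -5 + -3 = -8
  -5 + 3 = -2
  -5 + 7 = 2
  -5 + 8 = 3
  -5 + 9 = 4
  -4 + -3 = -7
  -4 + 3 = -1
  -4 + 7 = 3
  -4 + 8 = 4
  -4 + 9 = 5
  -3 + 3 = 0
  -3 + 7 = 4
  -3 + 8 = 5
  -3 + 9 = 6
  3 + 7 = 10
  3 + 8 = 11
  3 + 9 = 12
  7 + 8 = 15
  7 + 9 = 16
  8 + 9 = 17
Collected distinct sums: {-9, -8, -7, -2, -1, 0, 2, 3, 4, 5, 6, 10, 11, 12, 15, 16, 17}
|A +̂ A| = 17
(Reference bound: |A +̂ A| ≥ 2|A| - 3 for |A| ≥ 2, with |A| = 7 giving ≥ 11.)

|A +̂ A| = 17


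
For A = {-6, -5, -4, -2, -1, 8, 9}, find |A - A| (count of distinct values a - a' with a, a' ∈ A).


A - A = {a - a' : a, a' ∈ A}; |A| = 7.
Bounds: 2|A|-1 ≤ |A - A| ≤ |A|² - |A| + 1, i.e. 13 ≤ |A - A| ≤ 43.
Note: 0 ∈ A - A always (from a - a). The set is symmetric: if d ∈ A - A then -d ∈ A - A.
Enumerate nonzero differences d = a - a' with a > a' (then include -d):
Positive differences: {1, 2, 3, 4, 5, 9, 10, 11, 12, 13, 14, 15}
Full difference set: {0} ∪ (positive diffs) ∪ (negative diffs).
|A - A| = 1 + 2·12 = 25 (matches direct enumeration: 25).

|A - A| = 25


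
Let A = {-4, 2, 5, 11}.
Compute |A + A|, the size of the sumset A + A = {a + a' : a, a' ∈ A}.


A + A = {a + a' : a, a' ∈ A}; |A| = 4.
General bounds: 2|A| - 1 ≤ |A + A| ≤ |A|(|A|+1)/2, i.e. 7 ≤ |A + A| ≤ 10.
Lower bound 2|A|-1 is attained iff A is an arithmetic progression.
Enumerate sums a + a' for a ≤ a' (symmetric, so this suffices):
a = -4: -4+-4=-8, -4+2=-2, -4+5=1, -4+11=7
a = 2: 2+2=4, 2+5=7, 2+11=13
a = 5: 5+5=10, 5+11=16
a = 11: 11+11=22
Distinct sums: {-8, -2, 1, 4, 7, 10, 13, 16, 22}
|A + A| = 9

|A + A| = 9


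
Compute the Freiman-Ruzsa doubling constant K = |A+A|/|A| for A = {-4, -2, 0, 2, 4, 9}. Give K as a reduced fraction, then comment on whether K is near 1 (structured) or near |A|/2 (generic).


|A| = 6.
Compute A + A by enumerating all 36 pairs.
A + A = {-8, -6, -4, -2, 0, 2, 4, 5, 6, 7, 8, 9, 11, 13, 18}, so |A + A| = 15.
K = |A + A| / |A| = 15/6 = 5/2 ≈ 2.5000.
Reference: AP of size 6 gives K = 11/6 ≈ 1.8333; a fully generic set of size 6 gives K ≈ 3.5000.

|A| = 6, |A + A| = 15, K = 15/6 = 5/2.


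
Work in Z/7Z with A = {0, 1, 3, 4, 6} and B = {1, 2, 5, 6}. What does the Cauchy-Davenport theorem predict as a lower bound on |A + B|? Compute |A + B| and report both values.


Cauchy-Davenport: |A + B| ≥ min(p, |A| + |B| - 1) for A, B nonempty in Z/pZ.
|A| = 5, |B| = 4, p = 7.
CD lower bound = min(7, 5 + 4 - 1) = min(7, 8) = 7.
Compute A + B mod 7 directly:
a = 0: 0+1=1, 0+2=2, 0+5=5, 0+6=6
a = 1: 1+1=2, 1+2=3, 1+5=6, 1+6=0
a = 3: 3+1=4, 3+2=5, 3+5=1, 3+6=2
a = 4: 4+1=5, 4+2=6, 4+5=2, 4+6=3
a = 6: 6+1=0, 6+2=1, 6+5=4, 6+6=5
A + B = {0, 1, 2, 3, 4, 5, 6}, so |A + B| = 7.
Verify: 7 ≥ 7? Yes ✓.

CD lower bound = 7, actual |A + B| = 7.


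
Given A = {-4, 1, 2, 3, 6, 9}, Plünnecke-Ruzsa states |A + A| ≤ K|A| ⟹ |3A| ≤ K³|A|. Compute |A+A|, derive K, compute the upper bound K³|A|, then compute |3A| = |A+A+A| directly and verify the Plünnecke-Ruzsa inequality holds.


|A| = 6.
Step 1: Compute A + A by enumerating all 36 pairs.
A + A = {-8, -3, -2, -1, 2, 3, 4, 5, 6, 7, 8, 9, 10, 11, 12, 15, 18}, so |A + A| = 17.
Step 2: Doubling constant K = |A + A|/|A| = 17/6 = 17/6 ≈ 2.8333.
Step 3: Plünnecke-Ruzsa gives |3A| ≤ K³·|A| = (2.8333)³ · 6 ≈ 136.4722.
Step 4: Compute 3A = A + A + A directly by enumerating all triples (a,b,c) ∈ A³; |3A| = 30.
Step 5: Check 30 ≤ 136.4722? Yes ✓.

K = 17/6, Plünnecke-Ruzsa bound K³|A| ≈ 136.4722, |3A| = 30, inequality holds.


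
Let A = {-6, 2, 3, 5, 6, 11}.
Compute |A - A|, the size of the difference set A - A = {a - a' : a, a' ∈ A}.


A - A = {a - a' : a, a' ∈ A}; |A| = 6.
Bounds: 2|A|-1 ≤ |A - A| ≤ |A|² - |A| + 1, i.e. 11 ≤ |A - A| ≤ 31.
Note: 0 ∈ A - A always (from a - a). The set is symmetric: if d ∈ A - A then -d ∈ A - A.
Enumerate nonzero differences d = a - a' with a > a' (then include -d):
Positive differences: {1, 2, 3, 4, 5, 6, 8, 9, 11, 12, 17}
Full difference set: {0} ∪ (positive diffs) ∪ (negative diffs).
|A - A| = 1 + 2·11 = 23 (matches direct enumeration: 23).

|A - A| = 23


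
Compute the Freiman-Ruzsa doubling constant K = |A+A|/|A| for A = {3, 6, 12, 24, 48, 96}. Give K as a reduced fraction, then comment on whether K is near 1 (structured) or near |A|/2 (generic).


|A| = 6.
Compute A + A by enumerating all 36 pairs.
A + A = {6, 9, 12, 15, 18, 24, 27, 30, 36, 48, 51, 54, 60, 72, 96, 99, 102, 108, 120, 144, 192}, so |A + A| = 21.
K = |A + A| / |A| = 21/6 = 7/2 ≈ 3.5000.
Reference: AP of size 6 gives K = 11/6 ≈ 1.8333; a fully generic set of size 6 gives K ≈ 3.5000.

|A| = 6, |A + A| = 21, K = 21/6 = 7/2.


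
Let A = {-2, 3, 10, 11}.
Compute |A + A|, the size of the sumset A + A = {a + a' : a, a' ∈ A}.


A + A = {a + a' : a, a' ∈ A}; |A| = 4.
General bounds: 2|A| - 1 ≤ |A + A| ≤ |A|(|A|+1)/2, i.e. 7 ≤ |A + A| ≤ 10.
Lower bound 2|A|-1 is attained iff A is an arithmetic progression.
Enumerate sums a + a' for a ≤ a' (symmetric, so this suffices):
a = -2: -2+-2=-4, -2+3=1, -2+10=8, -2+11=9
a = 3: 3+3=6, 3+10=13, 3+11=14
a = 10: 10+10=20, 10+11=21
a = 11: 11+11=22
Distinct sums: {-4, 1, 6, 8, 9, 13, 14, 20, 21, 22}
|A + A| = 10

|A + A| = 10


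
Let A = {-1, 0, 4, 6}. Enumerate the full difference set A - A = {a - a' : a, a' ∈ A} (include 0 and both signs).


A - A = {a - a' : a, a' ∈ A}.
Compute a - a' for each ordered pair (a, a'):
a = -1: -1--1=0, -1-0=-1, -1-4=-5, -1-6=-7
a = 0: 0--1=1, 0-0=0, 0-4=-4, 0-6=-6
a = 4: 4--1=5, 4-0=4, 4-4=0, 4-6=-2
a = 6: 6--1=7, 6-0=6, 6-4=2, 6-6=0
Collecting distinct values (and noting 0 appears from a-a):
A - A = {-7, -6, -5, -4, -2, -1, 0, 1, 2, 4, 5, 6, 7}
|A - A| = 13

A - A = {-7, -6, -5, -4, -2, -1, 0, 1, 2, 4, 5, 6, 7}


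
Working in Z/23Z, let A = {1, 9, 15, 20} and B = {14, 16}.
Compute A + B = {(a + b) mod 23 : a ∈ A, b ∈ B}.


Work in Z/23Z: reduce every sum a + b modulo 23.
Enumerate all 8 pairs:
a = 1: 1+14=15, 1+16=17
a = 9: 9+14=0, 9+16=2
a = 15: 15+14=6, 15+16=8
a = 20: 20+14=11, 20+16=13
Distinct residues collected: {0, 2, 6, 8, 11, 13, 15, 17}
|A + B| = 8 (out of 23 total residues).

A + B = {0, 2, 6, 8, 11, 13, 15, 17}


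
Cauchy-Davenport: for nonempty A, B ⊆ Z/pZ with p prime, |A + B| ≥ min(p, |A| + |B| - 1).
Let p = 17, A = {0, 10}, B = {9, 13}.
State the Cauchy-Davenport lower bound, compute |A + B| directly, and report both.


Cauchy-Davenport: |A + B| ≥ min(p, |A| + |B| - 1) for A, B nonempty in Z/pZ.
|A| = 2, |B| = 2, p = 17.
CD lower bound = min(17, 2 + 2 - 1) = min(17, 3) = 3.
Compute A + B mod 17 directly:
a = 0: 0+9=9, 0+13=13
a = 10: 10+9=2, 10+13=6
A + B = {2, 6, 9, 13}, so |A + B| = 4.
Verify: 4 ≥ 3? Yes ✓.

CD lower bound = 3, actual |A + B| = 4.


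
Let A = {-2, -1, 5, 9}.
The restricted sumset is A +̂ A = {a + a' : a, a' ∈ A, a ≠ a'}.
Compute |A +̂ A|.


Restricted sumset: A +̂ A = {a + a' : a ∈ A, a' ∈ A, a ≠ a'}.
Equivalently, take A + A and drop any sum 2a that is achievable ONLY as a + a for a ∈ A (i.e. sums representable only with equal summands).
Enumerate pairs (a, a') with a < a' (symmetric, so each unordered pair gives one sum; this covers all a ≠ a'):
  -2 + -1 = -3
  -2 + 5 = 3
  -2 + 9 = 7
  -1 + 5 = 4
  -1 + 9 = 8
  5 + 9 = 14
Collected distinct sums: {-3, 3, 4, 7, 8, 14}
|A +̂ A| = 6
(Reference bound: |A +̂ A| ≥ 2|A| - 3 for |A| ≥ 2, with |A| = 4 giving ≥ 5.)

|A +̂ A| = 6


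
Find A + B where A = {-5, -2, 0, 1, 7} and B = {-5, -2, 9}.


A + B = {a + b : a ∈ A, b ∈ B}.
Enumerate all |A|·|B| = 5·3 = 15 pairs (a, b) and collect distinct sums.
a = -5: -5+-5=-10, -5+-2=-7, -5+9=4
a = -2: -2+-5=-7, -2+-2=-4, -2+9=7
a = 0: 0+-5=-5, 0+-2=-2, 0+9=9
a = 1: 1+-5=-4, 1+-2=-1, 1+9=10
a = 7: 7+-5=2, 7+-2=5, 7+9=16
Collecting distinct sums: A + B = {-10, -7, -5, -4, -2, -1, 2, 4, 5, 7, 9, 10, 16}
|A + B| = 13

A + B = {-10, -7, -5, -4, -2, -1, 2, 4, 5, 7, 9, 10, 16}


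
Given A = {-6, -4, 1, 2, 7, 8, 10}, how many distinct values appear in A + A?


A + A = {a + a' : a, a' ∈ A}; |A| = 7.
General bounds: 2|A| - 1 ≤ |A + A| ≤ |A|(|A|+1)/2, i.e. 13 ≤ |A + A| ≤ 28.
Lower bound 2|A|-1 is attained iff A is an arithmetic progression.
Enumerate sums a + a' for a ≤ a' (symmetric, so this suffices):
a = -6: -6+-6=-12, -6+-4=-10, -6+1=-5, -6+2=-4, -6+7=1, -6+8=2, -6+10=4
a = -4: -4+-4=-8, -4+1=-3, -4+2=-2, -4+7=3, -4+8=4, -4+10=6
a = 1: 1+1=2, 1+2=3, 1+7=8, 1+8=9, 1+10=11
a = 2: 2+2=4, 2+7=9, 2+8=10, 2+10=12
a = 7: 7+7=14, 7+8=15, 7+10=17
a = 8: 8+8=16, 8+10=18
a = 10: 10+10=20
Distinct sums: {-12, -10, -8, -5, -4, -3, -2, 1, 2, 3, 4, 6, 8, 9, 10, 11, 12, 14, 15, 16, 17, 18, 20}
|A + A| = 23

|A + A| = 23


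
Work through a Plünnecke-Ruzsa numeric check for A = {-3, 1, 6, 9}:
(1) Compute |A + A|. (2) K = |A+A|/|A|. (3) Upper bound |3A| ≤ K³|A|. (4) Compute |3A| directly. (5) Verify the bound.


|A| = 4.
Step 1: Compute A + A by enumerating all 16 pairs.
A + A = {-6, -2, 2, 3, 6, 7, 10, 12, 15, 18}, so |A + A| = 10.
Step 2: Doubling constant K = |A + A|/|A| = 10/4 = 10/4 ≈ 2.5000.
Step 3: Plünnecke-Ruzsa gives |3A| ≤ K³·|A| = (2.5000)³ · 4 ≈ 62.5000.
Step 4: Compute 3A = A + A + A directly by enumerating all triples (a,b,c) ∈ A³; |3A| = 19.
Step 5: Check 19 ≤ 62.5000? Yes ✓.

K = 10/4, Plünnecke-Ruzsa bound K³|A| ≈ 62.5000, |3A| = 19, inequality holds.


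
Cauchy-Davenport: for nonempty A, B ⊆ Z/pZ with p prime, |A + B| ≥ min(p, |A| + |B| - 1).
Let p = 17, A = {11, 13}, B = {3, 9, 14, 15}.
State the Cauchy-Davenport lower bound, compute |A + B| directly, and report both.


Cauchy-Davenport: |A + B| ≥ min(p, |A| + |B| - 1) for A, B nonempty in Z/pZ.
|A| = 2, |B| = 4, p = 17.
CD lower bound = min(17, 2 + 4 - 1) = min(17, 5) = 5.
Compute A + B mod 17 directly:
a = 11: 11+3=14, 11+9=3, 11+14=8, 11+15=9
a = 13: 13+3=16, 13+9=5, 13+14=10, 13+15=11
A + B = {3, 5, 8, 9, 10, 11, 14, 16}, so |A + B| = 8.
Verify: 8 ≥ 5? Yes ✓.

CD lower bound = 5, actual |A + B| = 8.


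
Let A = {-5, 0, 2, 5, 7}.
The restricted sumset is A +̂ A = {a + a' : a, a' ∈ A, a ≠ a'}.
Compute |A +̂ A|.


Restricted sumset: A +̂ A = {a + a' : a ∈ A, a' ∈ A, a ≠ a'}.
Equivalently, take A + A and drop any sum 2a that is achievable ONLY as a + a for a ∈ A (i.e. sums representable only with equal summands).
Enumerate pairs (a, a') with a < a' (symmetric, so each unordered pair gives one sum; this covers all a ≠ a'):
  -5 + 0 = -5
  -5 + 2 = -3
  -5 + 5 = 0
  -5 + 7 = 2
  0 + 2 = 2
  0 + 5 = 5
  0 + 7 = 7
  2 + 5 = 7
  2 + 7 = 9
  5 + 7 = 12
Collected distinct sums: {-5, -3, 0, 2, 5, 7, 9, 12}
|A +̂ A| = 8
(Reference bound: |A +̂ A| ≥ 2|A| - 3 for |A| ≥ 2, with |A| = 5 giving ≥ 7.)

|A +̂ A| = 8


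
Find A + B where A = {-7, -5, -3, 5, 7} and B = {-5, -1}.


A + B = {a + b : a ∈ A, b ∈ B}.
Enumerate all |A|·|B| = 5·2 = 10 pairs (a, b) and collect distinct sums.
a = -7: -7+-5=-12, -7+-1=-8
a = -5: -5+-5=-10, -5+-1=-6
a = -3: -3+-5=-8, -3+-1=-4
a = 5: 5+-5=0, 5+-1=4
a = 7: 7+-5=2, 7+-1=6
Collecting distinct sums: A + B = {-12, -10, -8, -6, -4, 0, 2, 4, 6}
|A + B| = 9

A + B = {-12, -10, -8, -6, -4, 0, 2, 4, 6}


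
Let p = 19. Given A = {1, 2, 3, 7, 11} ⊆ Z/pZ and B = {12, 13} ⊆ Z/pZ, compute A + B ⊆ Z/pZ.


Work in Z/19Z: reduce every sum a + b modulo 19.
Enumerate all 10 pairs:
a = 1: 1+12=13, 1+13=14
a = 2: 2+12=14, 2+13=15
a = 3: 3+12=15, 3+13=16
a = 7: 7+12=0, 7+13=1
a = 11: 11+12=4, 11+13=5
Distinct residues collected: {0, 1, 4, 5, 13, 14, 15, 16}
|A + B| = 8 (out of 19 total residues).

A + B = {0, 1, 4, 5, 13, 14, 15, 16}


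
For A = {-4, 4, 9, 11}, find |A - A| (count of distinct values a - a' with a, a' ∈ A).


A - A = {a - a' : a, a' ∈ A}; |A| = 4.
Bounds: 2|A|-1 ≤ |A - A| ≤ |A|² - |A| + 1, i.e. 7 ≤ |A - A| ≤ 13.
Note: 0 ∈ A - A always (from a - a). The set is symmetric: if d ∈ A - A then -d ∈ A - A.
Enumerate nonzero differences d = a - a' with a > a' (then include -d):
Positive differences: {2, 5, 7, 8, 13, 15}
Full difference set: {0} ∪ (positive diffs) ∪ (negative diffs).
|A - A| = 1 + 2·6 = 13 (matches direct enumeration: 13).

|A - A| = 13


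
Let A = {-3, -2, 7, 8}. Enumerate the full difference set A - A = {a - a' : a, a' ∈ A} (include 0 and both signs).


A - A = {a - a' : a, a' ∈ A}.
Compute a - a' for each ordered pair (a, a'):
a = -3: -3--3=0, -3--2=-1, -3-7=-10, -3-8=-11
a = -2: -2--3=1, -2--2=0, -2-7=-9, -2-8=-10
a = 7: 7--3=10, 7--2=9, 7-7=0, 7-8=-1
a = 8: 8--3=11, 8--2=10, 8-7=1, 8-8=0
Collecting distinct values (and noting 0 appears from a-a):
A - A = {-11, -10, -9, -1, 0, 1, 9, 10, 11}
|A - A| = 9

A - A = {-11, -10, -9, -1, 0, 1, 9, 10, 11}


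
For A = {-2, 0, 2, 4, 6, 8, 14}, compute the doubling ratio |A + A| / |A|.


|A| = 7.
Compute A + A by enumerating all 49 pairs.
A + A = {-4, -2, 0, 2, 4, 6, 8, 10, 12, 14, 16, 18, 20, 22, 28}, so |A + A| = 15.
K = |A + A| / |A| = 15/7 (already in lowest terms) ≈ 2.1429.
Reference: AP of size 7 gives K = 13/7 ≈ 1.8571; a fully generic set of size 7 gives K ≈ 4.0000.

|A| = 7, |A + A| = 15, K = 15/7.


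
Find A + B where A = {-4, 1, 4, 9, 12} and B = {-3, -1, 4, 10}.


A + B = {a + b : a ∈ A, b ∈ B}.
Enumerate all |A|·|B| = 5·4 = 20 pairs (a, b) and collect distinct sums.
a = -4: -4+-3=-7, -4+-1=-5, -4+4=0, -4+10=6
a = 1: 1+-3=-2, 1+-1=0, 1+4=5, 1+10=11
a = 4: 4+-3=1, 4+-1=3, 4+4=8, 4+10=14
a = 9: 9+-3=6, 9+-1=8, 9+4=13, 9+10=19
a = 12: 12+-3=9, 12+-1=11, 12+4=16, 12+10=22
Collecting distinct sums: A + B = {-7, -5, -2, 0, 1, 3, 5, 6, 8, 9, 11, 13, 14, 16, 19, 22}
|A + B| = 16

A + B = {-7, -5, -2, 0, 1, 3, 5, 6, 8, 9, 11, 13, 14, 16, 19, 22}


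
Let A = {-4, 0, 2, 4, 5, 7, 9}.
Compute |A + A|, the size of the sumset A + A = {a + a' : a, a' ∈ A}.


A + A = {a + a' : a, a' ∈ A}; |A| = 7.
General bounds: 2|A| - 1 ≤ |A + A| ≤ |A|(|A|+1)/2, i.e. 13 ≤ |A + A| ≤ 28.
Lower bound 2|A|-1 is attained iff A is an arithmetic progression.
Enumerate sums a + a' for a ≤ a' (symmetric, so this suffices):
a = -4: -4+-4=-8, -4+0=-4, -4+2=-2, -4+4=0, -4+5=1, -4+7=3, -4+9=5
a = 0: 0+0=0, 0+2=2, 0+4=4, 0+5=5, 0+7=7, 0+9=9
a = 2: 2+2=4, 2+4=6, 2+5=7, 2+7=9, 2+9=11
a = 4: 4+4=8, 4+5=9, 4+7=11, 4+9=13
a = 5: 5+5=10, 5+7=12, 5+9=14
a = 7: 7+7=14, 7+9=16
a = 9: 9+9=18
Distinct sums: {-8, -4, -2, 0, 1, 2, 3, 4, 5, 6, 7, 8, 9, 10, 11, 12, 13, 14, 16, 18}
|A + A| = 20

|A + A| = 20


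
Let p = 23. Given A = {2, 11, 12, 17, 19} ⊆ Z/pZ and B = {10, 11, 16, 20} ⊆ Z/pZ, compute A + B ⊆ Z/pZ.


Work in Z/23Z: reduce every sum a + b modulo 23.
Enumerate all 20 pairs:
a = 2: 2+10=12, 2+11=13, 2+16=18, 2+20=22
a = 11: 11+10=21, 11+11=22, 11+16=4, 11+20=8
a = 12: 12+10=22, 12+11=0, 12+16=5, 12+20=9
a = 17: 17+10=4, 17+11=5, 17+16=10, 17+20=14
a = 19: 19+10=6, 19+11=7, 19+16=12, 19+20=16
Distinct residues collected: {0, 4, 5, 6, 7, 8, 9, 10, 12, 13, 14, 16, 18, 21, 22}
|A + B| = 15 (out of 23 total residues).

A + B = {0, 4, 5, 6, 7, 8, 9, 10, 12, 13, 14, 16, 18, 21, 22}


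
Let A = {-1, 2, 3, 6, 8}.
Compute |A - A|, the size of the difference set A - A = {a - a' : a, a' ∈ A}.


A - A = {a - a' : a, a' ∈ A}; |A| = 5.
Bounds: 2|A|-1 ≤ |A - A| ≤ |A|² - |A| + 1, i.e. 9 ≤ |A - A| ≤ 21.
Note: 0 ∈ A - A always (from a - a). The set is symmetric: if d ∈ A - A then -d ∈ A - A.
Enumerate nonzero differences d = a - a' with a > a' (then include -d):
Positive differences: {1, 2, 3, 4, 5, 6, 7, 9}
Full difference set: {0} ∪ (positive diffs) ∪ (negative diffs).
|A - A| = 1 + 2·8 = 17 (matches direct enumeration: 17).

|A - A| = 17


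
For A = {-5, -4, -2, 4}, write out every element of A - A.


A - A = {a - a' : a, a' ∈ A}.
Compute a - a' for each ordered pair (a, a'):
a = -5: -5--5=0, -5--4=-1, -5--2=-3, -5-4=-9
a = -4: -4--5=1, -4--4=0, -4--2=-2, -4-4=-8
a = -2: -2--5=3, -2--4=2, -2--2=0, -2-4=-6
a = 4: 4--5=9, 4--4=8, 4--2=6, 4-4=0
Collecting distinct values (and noting 0 appears from a-a):
A - A = {-9, -8, -6, -3, -2, -1, 0, 1, 2, 3, 6, 8, 9}
|A - A| = 13

A - A = {-9, -8, -6, -3, -2, -1, 0, 1, 2, 3, 6, 8, 9}


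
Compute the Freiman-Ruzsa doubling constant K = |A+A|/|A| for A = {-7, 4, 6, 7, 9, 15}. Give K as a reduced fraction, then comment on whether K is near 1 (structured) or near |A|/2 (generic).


|A| = 6.
Compute A + A by enumerating all 36 pairs.
A + A = {-14, -3, -1, 0, 2, 8, 10, 11, 12, 13, 14, 15, 16, 18, 19, 21, 22, 24, 30}, so |A + A| = 19.
K = |A + A| / |A| = 19/6 (already in lowest terms) ≈ 3.1667.
Reference: AP of size 6 gives K = 11/6 ≈ 1.8333; a fully generic set of size 6 gives K ≈ 3.5000.

|A| = 6, |A + A| = 19, K = 19/6.
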